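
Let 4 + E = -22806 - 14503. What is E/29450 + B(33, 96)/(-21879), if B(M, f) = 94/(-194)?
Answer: -79186615169/62500645350 ≈ -1.2670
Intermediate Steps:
B(M, f) = -47/97 (B(M, f) = 94*(-1/194) = -47/97)
E = -37313 (E = -4 + (-22806 - 14503) = -4 - 37309 = -37313)
E/29450 + B(33, 96)/(-21879) = -37313/29450 - 47/97/(-21879) = -37313*1/29450 - 47/97*(-1/21879) = -37313/29450 + 47/2122263 = -79186615169/62500645350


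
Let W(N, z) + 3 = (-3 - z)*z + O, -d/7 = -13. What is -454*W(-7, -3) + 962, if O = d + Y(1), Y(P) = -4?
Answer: -37174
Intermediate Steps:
d = 91 (d = -7*(-13) = 91)
O = 87 (O = 91 - 4 = 87)
W(N, z) = 84 + z*(-3 - z) (W(N, z) = -3 + ((-3 - z)*z + 87) = -3 + (z*(-3 - z) + 87) = -3 + (87 + z*(-3 - z)) = 84 + z*(-3 - z))
-454*W(-7, -3) + 962 = -454*(84 - 1*(-3)² - 3*(-3)) + 962 = -454*(84 - 1*9 + 9) + 962 = -454*(84 - 9 + 9) + 962 = -454*84 + 962 = -38136 + 962 = -37174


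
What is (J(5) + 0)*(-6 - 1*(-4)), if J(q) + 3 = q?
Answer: -4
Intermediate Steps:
J(q) = -3 + q
(J(5) + 0)*(-6 - 1*(-4)) = ((-3 + 5) + 0)*(-6 - 1*(-4)) = (2 + 0)*(-6 + 4) = 2*(-2) = -4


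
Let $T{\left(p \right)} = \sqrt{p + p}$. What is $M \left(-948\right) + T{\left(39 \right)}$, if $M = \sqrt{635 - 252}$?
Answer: $\sqrt{78} - 948 \sqrt{383} \approx -18544.0$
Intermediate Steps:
$T{\left(p \right)} = \sqrt{2} \sqrt{p}$ ($T{\left(p \right)} = \sqrt{2 p} = \sqrt{2} \sqrt{p}$)
$M = \sqrt{383} \approx 19.57$
$M \left(-948\right) + T{\left(39 \right)} = \sqrt{383} \left(-948\right) + \sqrt{2} \sqrt{39} = - 948 \sqrt{383} + \sqrt{78} = \sqrt{78} - 948 \sqrt{383}$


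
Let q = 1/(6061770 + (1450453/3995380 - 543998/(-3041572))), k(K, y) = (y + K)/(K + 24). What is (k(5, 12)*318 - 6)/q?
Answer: 24088149524168967157812/22025927636465 ≈ 1.0936e+9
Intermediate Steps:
k(K, y) = (K + y)/(24 + K)
q = 3038058984340/18416016455786672139 (q = 1/(6061770 + (1450453*(1/3995380) - 543998*(-1/3041572))) = 1/(6061770 + (1450453/3995380 + 271999/1520786)) = 1/(6061770 + 1646283990339/3038058984340) = 1/(18416016455786672139/3038058984340) = 3038058984340/18416016455786672139 ≈ 1.6497e-7)
(k(5, 12)*318 - 6)/q = (((5 + 12)/(24 + 5))*318 - 6)/(3038058984340/18416016455786672139) = ((17/29)*318 - 6)*(18416016455786672139/3038058984340) = (5406/29 - 6)*(18416016455786672139/3038058984340) = (5232/29)*(18416016455786672139/3038058984340) = 24088149524168967157812/22025927636465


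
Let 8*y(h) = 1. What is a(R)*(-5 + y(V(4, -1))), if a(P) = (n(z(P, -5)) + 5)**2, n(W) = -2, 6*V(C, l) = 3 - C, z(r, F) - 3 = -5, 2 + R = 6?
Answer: -351/8 ≈ -43.875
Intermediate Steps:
R = 4 (R = -2 + 6 = 4)
z(r, F) = -2 (z(r, F) = 3 - 5 = -2)
V(C, l) = 1/2 - C/6 (V(C, l) = (3 - C)/6 = 1/2 - C/6)
y(h) = 1/8 (y(h) = (1/8)*1 = 1/8)
a(P) = 9 (a(P) = (-2 + 5)**2 = 3**2 = 9)
a(R)*(-5 + y(V(4, -1))) = 9*(-5 + 1/8) = 9*(-39/8) = -351/8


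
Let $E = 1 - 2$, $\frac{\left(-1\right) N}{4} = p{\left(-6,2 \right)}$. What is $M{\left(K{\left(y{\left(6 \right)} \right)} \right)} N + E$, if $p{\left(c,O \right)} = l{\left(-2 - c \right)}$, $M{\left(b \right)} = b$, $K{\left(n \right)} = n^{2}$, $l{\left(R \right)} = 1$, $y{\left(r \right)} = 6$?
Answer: $-145$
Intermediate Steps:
$p{\left(c,O \right)} = 1$
$N = -4$ ($N = \left(-4\right) 1 = -4$)
$E = -1$
$M{\left(K{\left(y{\left(6 \right)} \right)} \right)} N + E = 6^{2} \left(-4\right) - 1 = 36 \left(-4\right) - 1 = -144 - 1 = -145$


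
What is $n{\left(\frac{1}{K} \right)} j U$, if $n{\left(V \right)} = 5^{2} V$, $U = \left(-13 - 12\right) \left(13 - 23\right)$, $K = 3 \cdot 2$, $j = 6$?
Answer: $6250$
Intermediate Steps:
$K = 6$
$U = 250$ ($U = \left(-25\right) \left(-10\right) = 250$)
$n{\left(V \right)} = 25 V$
$n{\left(\frac{1}{K} \right)} j U = \frac{25}{6} \cdot 6 \cdot 250 = 25 \cdot 250 = 6250$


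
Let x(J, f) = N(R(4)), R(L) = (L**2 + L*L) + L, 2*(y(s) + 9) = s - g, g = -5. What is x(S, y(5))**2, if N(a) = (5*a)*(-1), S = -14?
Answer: 32400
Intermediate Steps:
y(s) = -13/2 + s/2 (y(s) = -9 + (s - 1*(-5))/2 = -9 + (s + 5)/2 = -9 + (5 + s)/2 = -9 + (5/2 + s/2) = -13/2 + s/2)
R(L) = L + 2*L**2 (R(L) = (L**2 + L**2) + L = 2*L**2 + L = L + 2*L**2)
N(a) = -5*a
x(J, f) = -180 (x(J, f) = -20*(1 + 2*4) = -20*(1 + 8) = -20*9 = -5*36 = -180)
x(S, y(5))**2 = (-180)**2 = 32400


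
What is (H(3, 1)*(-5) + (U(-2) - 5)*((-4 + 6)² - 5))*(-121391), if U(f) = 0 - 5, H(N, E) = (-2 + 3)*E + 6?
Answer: 3034775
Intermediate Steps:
H(N, E) = 6 + E (H(N, E) = 1*E + 6 = E + 6 = 6 + E)
U(f) = -5
(H(3, 1)*(-5) + (U(-2) - 5)*((-4 + 6)² - 5))*(-121391) = ((6 + 1)*(-5) + (-5 - 5)*((-4 + 6)² - 5))*(-121391) = (7*(-5) - 10*(2² - 5))*(-121391) = (-35 - 10*(4 - 5))*(-121391) = (-35 - 10*(-1))*(-121391) = (-35 + 10)*(-121391) = -25*(-121391) = 3034775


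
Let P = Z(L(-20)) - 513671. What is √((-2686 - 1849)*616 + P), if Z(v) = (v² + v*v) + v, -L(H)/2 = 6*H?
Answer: I*√3191791 ≈ 1786.6*I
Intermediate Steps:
L(H) = -12*H
Z(v) = v + 2*v² (Z(v) = (v² + v²) + v = 2*v² + v = v + 2*v²)
P = -398231 (P = (-12*(-20))*(1 + 2*(-12*(-20))) - 513671 = 240*(1 + 2*240) - 513671 = 240*(1 + 480) - 513671 = 240*481 - 513671 = 115440 - 513671 = -398231)
√((-2686 - 1849)*616 + P) = √((-2686 - 1849)*616 - 398231) = √(-4535*616 - 398231) = √(-2793560 - 398231) = √(-3191791) = I*√3191791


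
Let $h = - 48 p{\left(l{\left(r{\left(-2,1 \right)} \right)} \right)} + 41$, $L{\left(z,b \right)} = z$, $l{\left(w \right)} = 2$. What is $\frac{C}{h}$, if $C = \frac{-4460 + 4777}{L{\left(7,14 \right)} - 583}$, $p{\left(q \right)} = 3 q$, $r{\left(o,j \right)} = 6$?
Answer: $\frac{317}{142272} \approx 0.0022281$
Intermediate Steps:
$C = - \frac{317}{576}$ ($C = \frac{-4460 + 4777}{7 - 583} = \frac{317}{-576} = 317 \left(- \frac{1}{576}\right) = - \frac{317}{576} \approx -0.55035$)
$h = -247$ ($h = - 48 \cdot 3 \cdot 2 + 41 = \left(-48\right) 6 + 41 = -288 + 41 = -247$)
$\frac{C}{h} = - \frac{317}{576 \left(-247\right)} = \left(- \frac{317}{576}\right) \left(- \frac{1}{247}\right) = \frac{317}{142272}$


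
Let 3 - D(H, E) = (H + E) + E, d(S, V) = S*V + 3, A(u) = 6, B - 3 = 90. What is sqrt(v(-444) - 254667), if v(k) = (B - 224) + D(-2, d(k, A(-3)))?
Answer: 3*I*sqrt(27719) ≈ 499.47*I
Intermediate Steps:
B = 93 (B = 3 + 90 = 93)
d(S, V) = 3 + S*V
D(H, E) = 3 - H - 2*E (D(H, E) = 3 - ((H + E) + E) = 3 - ((E + H) + E) = 3 - (H + 2*E) = 3 + (-H - 2*E) = 3 - H - 2*E)
v(k) = -132 - 12*k (v(k) = (93 - 224) + (3 - 1*(-2) - 2*(3 + k*6)) = -131 + (3 + 2 - 2*(3 + 6*k)) = -131 + (3 + 2 + (-6 - 12*k)) = -131 + (-1 - 12*k) = -132 - 12*k)
sqrt(v(-444) - 254667) = sqrt((-132 - 12*(-444)) - 254667) = sqrt((-132 + 5328) - 254667) = sqrt(5196 - 254667) = sqrt(-249471) = 3*I*sqrt(27719)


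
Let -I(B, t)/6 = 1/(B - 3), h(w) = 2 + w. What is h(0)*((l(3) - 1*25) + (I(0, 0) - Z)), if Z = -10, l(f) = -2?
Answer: -30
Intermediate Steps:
I(B, t) = -6/(-3 + B) (I(B, t) = -6/(B - 3) = -6/(-3 + B))
h(0)*((l(3) - 1*25) + (I(0, 0) - Z)) = (2 + 0)*((-2 - 1*25) + (-6/(-3 + 0) - 1*(-10))) = 2*((-2 - 25) + (-6/(-3) + 10)) = 2*(-27 + (-6*(-⅓) + 10)) = 2*(-27 + (2 + 10)) = 2*(-27 + 12) = 2*(-15) = -30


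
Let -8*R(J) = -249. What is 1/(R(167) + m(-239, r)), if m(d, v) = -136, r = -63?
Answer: -8/839 ≈ -0.0095352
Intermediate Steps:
R(J) = 249/8 (R(J) = -⅛*(-249) = 249/8)
1/(R(167) + m(-239, r)) = 1/(249/8 - 136) = 1/(-839/8) = -8/839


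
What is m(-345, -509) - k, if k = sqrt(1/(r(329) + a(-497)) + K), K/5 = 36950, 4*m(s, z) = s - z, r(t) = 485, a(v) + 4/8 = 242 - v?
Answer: 41 - 2*sqrt(276561929411)/2447 ≈ -388.83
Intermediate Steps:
a(v) = 483/2 - v (a(v) = -1/2 + (242 - v) = 483/2 - v)
m(s, z) = -z/4 + s/4 (m(s, z) = (s - z)/4 = -z/4 + s/4)
K = 184750 (K = 5*36950 = 184750)
k = 2*sqrt(276561929411)/2447 (k = sqrt(1/(485 + (483/2 - 1*(-497))) + 184750) = sqrt(1/(485 + (483/2 + 497)) + 184750) = sqrt(1/(485 + 1477/2) + 184750) = sqrt(1/(2447/2) + 184750) = sqrt(2/2447 + 184750) = sqrt(452083252/2447) = 2*sqrt(276561929411)/2447 ≈ 429.83)
m(-345, -509) - k = (-1/4*(-509) + (1/4)*(-345)) - 2*sqrt(276561929411)/2447 = (509/4 - 345/4) - 2*sqrt(276561929411)/2447 = 41 - 2*sqrt(276561929411)/2447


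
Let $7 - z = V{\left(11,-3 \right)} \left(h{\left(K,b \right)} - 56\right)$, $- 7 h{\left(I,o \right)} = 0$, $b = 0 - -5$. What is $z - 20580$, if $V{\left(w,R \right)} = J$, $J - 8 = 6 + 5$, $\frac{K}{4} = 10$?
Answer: $-19509$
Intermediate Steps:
$b = 5$ ($b = 0 + 5 = 5$)
$K = 40$ ($K = 4 \cdot 10 = 40$)
$h{\left(I,o \right)} = 0$ ($h{\left(I,o \right)} = \left(- \frac{1}{7}\right) 0 = 0$)
$J = 19$ ($J = 8 + \left(6 + 5\right) = 8 + 11 = 19$)
$V{\left(w,R \right)} = 19$
$z = 1071$ ($z = 7 - 19 \left(0 - 56\right) = 7 - 19 \left(-56\right) = 7 - -1064 = 7 + 1064 = 1071$)
$z - 20580 = 1071 - 20580 = -19509$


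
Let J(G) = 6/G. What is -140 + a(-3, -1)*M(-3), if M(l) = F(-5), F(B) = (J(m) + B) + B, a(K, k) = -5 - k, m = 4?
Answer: -106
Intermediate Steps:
F(B) = 3/2 + 2*B (F(B) = (6/4 + B) + B = (6*(¼) + B) + B = (3/2 + B) + B = 3/2 + 2*B)
M(l) = -17/2 (M(l) = 3/2 + 2*(-5) = 3/2 - 10 = -17/2)
-140 + a(-3, -1)*M(-3) = -140 + (-5 - 1*(-1))*(-17/2) = -140 + (-5 + 1)*(-17/2) = -140 - 4*(-17/2) = -140 + 34 = -106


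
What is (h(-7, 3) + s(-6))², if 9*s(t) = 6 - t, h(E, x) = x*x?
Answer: 961/9 ≈ 106.78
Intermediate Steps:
h(E, x) = x²
s(t) = ⅔ - t/9 (s(t) = (6 - t)/9 = ⅔ - t/9)
(h(-7, 3) + s(-6))² = (3² + (⅔ - ⅑*(-6)))² = (9 + (⅔ + ⅔))² = (9 + 4/3)² = (31/3)² = 961/9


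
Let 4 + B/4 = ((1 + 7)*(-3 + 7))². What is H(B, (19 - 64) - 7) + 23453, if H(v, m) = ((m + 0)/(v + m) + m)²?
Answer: 26525841326/1014049 ≈ 26158.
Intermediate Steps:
B = 4080 (B = -16 + 4*((1 + 7)*(-3 + 7))² = -16 + 4*(8*4)² = -16 + 4*32² = -16 + 4*1024 = -16 + 4096 = 4080)
H(v, m) = (m + m/(m + v))² (H(v, m) = (m/(m + v) + m)² = (m + m/(m + v))²)
H(B, (19 - 64) - 7) + 23453 = ((19 - 64) - 7)²*(1 + ((19 - 64) - 7) + 4080)²/(((19 - 64) - 7) + 4080)² + 23453 = (-45 - 7)²*(1 + (-45 - 7) + 4080)²/((-45 - 7) + 4080)² + 23453 = (-52)²*(1 - 52 + 4080)²/(-52 + 4080)² + 23453 = 2704*4029²/4028² + 23453 = 2704*(1/16224784)*16232841 + 23453 = 2743350129/1014049 + 23453 = 26525841326/1014049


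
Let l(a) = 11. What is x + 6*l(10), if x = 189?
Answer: 255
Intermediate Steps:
x + 6*l(10) = 189 + 6*11 = 189 + 66 = 255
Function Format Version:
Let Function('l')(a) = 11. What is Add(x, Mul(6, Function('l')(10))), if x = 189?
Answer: 255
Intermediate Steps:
Add(x, Mul(6, Function('l')(10))) = Add(189, Mul(6, 11)) = Add(189, 66) = 255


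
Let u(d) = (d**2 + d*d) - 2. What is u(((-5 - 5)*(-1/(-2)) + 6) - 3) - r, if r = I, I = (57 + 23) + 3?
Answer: -77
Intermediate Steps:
I = 83 (I = 80 + 3 = 83)
u(d) = -2 + 2*d**2 (u(d) = (d**2 + d**2) - 2 = 2*d**2 - 2 = -2 + 2*d**2)
r = 83
u(((-5 - 5)*(-1/(-2)) + 6) - 3) - r = (-2 + 2*(((-5 - 5)*(-1/(-2)) + 6) - 3)**2) - 1*83 = (-2 + 2*((-(-10)*(-1)/2 + 6) - 3)**2) - 83 = (-2 + 2*((-10*1/2 + 6) - 3)**2) - 83 = (-2 + 2*((-5 + 6) - 3)**2) - 83 = (-2 + 2*(1 - 3)**2) - 83 = (-2 + 2*(-2)**2) - 83 = (-2 + 2*4) - 83 = (-2 + 8) - 83 = 6 - 83 = -77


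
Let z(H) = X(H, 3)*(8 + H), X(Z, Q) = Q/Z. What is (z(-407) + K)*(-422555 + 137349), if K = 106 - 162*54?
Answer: 1002811960982/407 ≈ 2.4639e+9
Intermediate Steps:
K = -8642 (K = 106 - 8748 = -8642)
z(H) = 3*(8 + H)/H (z(H) = (3/H)*(8 + H) = 3*(8 + H)/H)
(z(-407) + K)*(-422555 + 137349) = ((3 + 24/(-407)) - 8642)*(-422555 + 137349) = ((3 + 24*(-1/407)) - 8642)*(-285206) = ((3 - 24/407) - 8642)*(-285206) = (1197/407 - 8642)*(-285206) = -3516097/407*(-285206) = 1002811960982/407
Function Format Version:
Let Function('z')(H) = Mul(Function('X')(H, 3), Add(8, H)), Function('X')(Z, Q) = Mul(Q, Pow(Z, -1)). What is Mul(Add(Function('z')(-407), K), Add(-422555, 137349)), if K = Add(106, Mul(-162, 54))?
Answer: Rational(1002811960982, 407) ≈ 2.4639e+9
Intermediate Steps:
K = -8642 (K = Add(106, -8748) = -8642)
Function('z')(H) = Mul(3, Pow(H, -1), Add(8, H)) (Function('z')(H) = Mul(Mul(3, Pow(H, -1)), Add(8, H)) = Mul(3, Pow(H, -1), Add(8, H)))
Mul(Add(Function('z')(-407), K), Add(-422555, 137349)) = Mul(Add(Add(3, Mul(24, Pow(-407, -1))), -8642), Add(-422555, 137349)) = Mul(Add(Add(3, Mul(24, Rational(-1, 407))), -8642), -285206) = Mul(Add(Add(3, Rational(-24, 407)), -8642), -285206) = Mul(Add(Rational(1197, 407), -8642), -285206) = Mul(Rational(-3516097, 407), -285206) = Rational(1002811960982, 407)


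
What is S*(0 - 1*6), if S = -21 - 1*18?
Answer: 234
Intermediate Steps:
S = -39 (S = -21 - 18 = -39)
S*(0 - 1*6) = -39*(0 - 1*6) = -39*(0 - 6) = -39*(-6) = 234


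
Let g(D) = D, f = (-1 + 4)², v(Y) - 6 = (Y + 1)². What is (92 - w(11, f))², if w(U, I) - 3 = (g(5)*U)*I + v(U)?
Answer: 309136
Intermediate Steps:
v(Y) = 6 + (1 + Y)² (v(Y) = 6 + (Y + 1)² = 6 + (1 + Y)²)
f = 9 (f = 3² = 9)
w(U, I) = 9 + (1 + U)² + 5*I*U (w(U, I) = 3 + ((5*U)*I + (6 + (1 + U)²)) = 3 + (5*I*U + (6 + (1 + U)²)) = 3 + (6 + (1 + U)² + 5*I*U) = 9 + (1 + U)² + 5*I*U)
(92 - w(11, f))² = (92 - (9 + (1 + 11)² + 5*9*11))² = (92 - (9 + 12² + 495))² = (92 - (9 + 144 + 495))² = (92 - 1*648)² = (92 - 648)² = (-556)² = 309136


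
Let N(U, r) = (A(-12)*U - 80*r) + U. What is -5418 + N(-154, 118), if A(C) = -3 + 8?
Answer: -15782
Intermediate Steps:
A(C) = 5
N(U, r) = -80*r + 6*U (N(U, r) = (5*U - 80*r) + U = (-80*r + 5*U) + U = -80*r + 6*U)
-5418 + N(-154, 118) = -5418 + (-80*118 + 6*(-154)) = -5418 + (-9440 - 924) = -5418 - 10364 = -15782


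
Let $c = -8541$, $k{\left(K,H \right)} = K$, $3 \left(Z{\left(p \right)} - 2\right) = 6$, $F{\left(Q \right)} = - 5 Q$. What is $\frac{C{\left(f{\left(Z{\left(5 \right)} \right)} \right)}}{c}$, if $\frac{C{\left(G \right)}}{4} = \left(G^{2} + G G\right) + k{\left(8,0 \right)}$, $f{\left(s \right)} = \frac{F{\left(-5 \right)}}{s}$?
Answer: $- \frac{53}{1314} \approx -0.040335$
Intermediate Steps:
$Z{\left(p \right)} = 4$ ($Z{\left(p \right)} = 2 + \frac{1}{3} \cdot 6 = 2 + 2 = 4$)
$f{\left(s \right)} = \frac{25}{s}$ ($f{\left(s \right)} = \frac{\left(-5\right) \left(-5\right)}{s} = \frac{25}{s}$)
$C{\left(G \right)} = 32 + 8 G^{2}$ ($C{\left(G \right)} = 4 \left(\left(G^{2} + G G\right) + 8\right) = 4 \left(\left(G^{2} + G^{2}\right) + 8\right) = 4 \left(2 G^{2} + 8\right) = 4 \left(8 + 2 G^{2}\right) = 32 + 8 G^{2}$)
$\frac{C{\left(f{\left(Z{\left(5 \right)} \right)} \right)}}{c} = \frac{32 + 8 \left(\frac{25}{4}\right)^{2}}{-8541} = \left(32 + 8 \left(25 \cdot \frac{1}{4}\right)^{2}\right) \left(- \frac{1}{8541}\right) = \left(32 + 8 \left(\frac{25}{4}\right)^{2}\right) \left(- \frac{1}{8541}\right) = \left(32 + 8 \cdot \frac{625}{16}\right) \left(- \frac{1}{8541}\right) = \left(32 + \frac{625}{2}\right) \left(- \frac{1}{8541}\right) = \frac{689}{2} \left(- \frac{1}{8541}\right) = - \frac{53}{1314}$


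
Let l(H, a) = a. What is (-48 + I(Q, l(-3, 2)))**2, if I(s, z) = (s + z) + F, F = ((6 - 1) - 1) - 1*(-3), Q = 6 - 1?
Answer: 1156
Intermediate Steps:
Q = 5
F = 7 (F = (5 - 1) + 3 = 4 + 3 = 7)
I(s, z) = 7 + s + z (I(s, z) = (s + z) + 7 = 7 + s + z)
(-48 + I(Q, l(-3, 2)))**2 = (-48 + (7 + 5 + 2))**2 = (-48 + 14)**2 = (-34)**2 = 1156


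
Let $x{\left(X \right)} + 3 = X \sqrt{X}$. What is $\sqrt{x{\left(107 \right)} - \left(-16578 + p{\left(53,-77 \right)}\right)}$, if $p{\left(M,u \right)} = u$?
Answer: $\sqrt{16652 + 107 \sqrt{107}} \approx 133.26$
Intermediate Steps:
$x{\left(X \right)} = -3 + X^{\frac{3}{2}}$ ($x{\left(X \right)} = -3 + X \sqrt{X} = -3 + X^{\frac{3}{2}}$)
$\sqrt{x{\left(107 \right)} - \left(-16578 + p{\left(53,-77 \right)}\right)} = \sqrt{\left(-3 + 107^{\frac{3}{2}}\right) + \left(16578 - -77\right)} = \sqrt{\left(-3 + 107 \sqrt{107}\right) + \left(16578 + 77\right)} = \sqrt{\left(-3 + 107 \sqrt{107}\right) + 16655} = \sqrt{16652 + 107 \sqrt{107}}$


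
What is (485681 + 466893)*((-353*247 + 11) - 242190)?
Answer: -313749298380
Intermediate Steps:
(485681 + 466893)*((-353*247 + 11) - 242190) = 952574*((-87191 + 11) - 242190) = 952574*(-87180 - 242190) = 952574*(-329370) = -313749298380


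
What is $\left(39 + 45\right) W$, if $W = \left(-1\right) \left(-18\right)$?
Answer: $1512$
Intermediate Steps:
$W = 18$
$\left(39 + 45\right) W = \left(39 + 45\right) 18 = 84 \cdot 18 = 1512$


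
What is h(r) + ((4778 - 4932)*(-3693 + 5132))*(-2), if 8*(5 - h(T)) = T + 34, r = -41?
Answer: 3545743/8 ≈ 4.4322e+5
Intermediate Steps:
h(T) = 3/4 - T/8 (h(T) = 5 - (T + 34)/8 = 5 - (34 + T)/8 = 5 + (-17/4 - T/8) = 3/4 - T/8)
h(r) + ((4778 - 4932)*(-3693 + 5132))*(-2) = (3/4 - 1/8*(-41)) + ((4778 - 4932)*(-3693 + 5132))*(-2) = (3/4 + 41/8) - 154*1439*(-2) = 47/8 - 221606*(-2) = 47/8 + 443212 = 3545743/8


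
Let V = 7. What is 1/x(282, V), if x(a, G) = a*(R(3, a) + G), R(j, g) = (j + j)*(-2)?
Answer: -1/1410 ≈ -0.00070922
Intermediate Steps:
R(j, g) = -4*j (R(j, g) = (2*j)*(-2) = -4*j)
x(a, G) = a*(-12 + G) (x(a, G) = a*(-4*3 + G) = a*(-12 + G))
1/x(282, V) = 1/(282*(-12 + 7)) = 1/(282*(-5)) = 1/(-1410) = -1/1410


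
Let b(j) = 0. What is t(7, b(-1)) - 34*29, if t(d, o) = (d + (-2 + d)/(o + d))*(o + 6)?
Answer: -6578/7 ≈ -939.71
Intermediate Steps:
t(d, o) = (6 + o)*(d + (-2 + d)/(d + o)) (t(d, o) = (d + (-2 + d)/(d + o))*(6 + o) = (6 + o)*(d + (-2 + d)/(d + o)))
t(7, b(-1)) - 34*29 = (-12 - 2*0 + 6*7 + 6*7² + 7*0² + 0*7² + 7*7*0)/(7 + 0) - 34*29 = (-12 + 0 + 42 + 6*49 + 7*0 + 0*49 + 0)/7 - 986 = (-12 + 0 + 42 + 294 + 0 + 0 + 0)/7 - 986 = (⅐)*324 - 986 = 324/7 - 986 = -6578/7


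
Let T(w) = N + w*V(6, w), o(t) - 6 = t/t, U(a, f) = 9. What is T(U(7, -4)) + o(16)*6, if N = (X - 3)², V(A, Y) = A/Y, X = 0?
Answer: 57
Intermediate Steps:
o(t) = 7 (o(t) = 6 + t/t = 6 + 1 = 7)
N = 9 (N = (0 - 3)² = (-3)² = 9)
T(w) = 15 (T(w) = 9 + w*(6/w) = 9 + 6 = 15)
T(U(7, -4)) + o(16)*6 = 15 + 7*6 = 15 + 42 = 57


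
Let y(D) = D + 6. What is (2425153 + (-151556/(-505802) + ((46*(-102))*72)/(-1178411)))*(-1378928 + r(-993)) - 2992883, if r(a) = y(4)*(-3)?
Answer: -996639302850073360053483/298021320311 ≈ -3.3442e+12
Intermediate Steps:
y(D) = 6 + D
r(a) = -30 (r(a) = (6 + 4)*(-3) = 10*(-3) = -30)
(2425153 + (-151556/(-505802) + ((46*(-102))*72)/(-1178411)))*(-1378928 + r(-993)) - 2992883 = (2425153 + (-151556/(-505802) + ((46*(-102))*72)/(-1178411)))*(-1378928 - 30) - 2992883 = (2425153 + (-151556*(-1/505802) - 4692*72*(-1/1178411)))*(-1378958) - 2992883 = (2425153 + (75778/252901 - 337824*(-1/1178411)))*(-1378958) - 2992883 = (2425153 + (75778/252901 + 337824/1178411))*(-1378958) - 2992883 = (2425153 + 174733656182/298021320311)*(-1378958) - 2992883 = (722747473749838765/298021320311)*(-1378958) - 2992883 = -996638410907130163706870/298021320311 - 2992883 = -996639302850073360053483/298021320311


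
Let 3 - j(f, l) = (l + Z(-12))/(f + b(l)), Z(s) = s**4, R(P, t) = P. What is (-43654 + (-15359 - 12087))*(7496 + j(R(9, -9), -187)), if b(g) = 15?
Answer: -944604975/2 ≈ -4.7230e+8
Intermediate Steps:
j(f, l) = 3 - (20736 + l)/(15 + f) (j(f, l) = 3 - (l + (-12)**4)/(f + 15) = 3 - (l + 20736)/(15 + f) = 3 - (20736 + l)/(15 + f))
(-43654 + (-15359 - 12087))*(7496 + j(R(9, -9), -187)) = (-43654 + (-15359 - 12087))*(7496 + (-20691 - 1*(-187) + 3*9)/(15 + 9)) = (-43654 - 27446)*(7496 + (-20691 + 187 + 27)/24) = -71100*(7496 + (1/24)*(-20477)) = -71100*(7496 - 20477/24) = -71100*159427/24 = -944604975/2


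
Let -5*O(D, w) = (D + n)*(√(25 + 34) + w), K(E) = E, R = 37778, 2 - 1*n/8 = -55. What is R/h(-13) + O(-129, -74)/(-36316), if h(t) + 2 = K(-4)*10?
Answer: -245026627/272370 + 327*√59/181580 ≈ -899.60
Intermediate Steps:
n = 456 (n = 16 - 8*(-55) = 16 + 440 = 456)
h(t) = -42 (h(t) = -2 - 4*10 = -2 - 40 = -42)
O(D, w) = -(456 + D)*(w + √59)/5 (O(D, w) = -(D + 456)*(√(25 + 34) + w)/5 = -(456 + D)*(√59 + w)/5 = -(456 + D)*(w + √59)/5)
R/h(-13) + O(-129, -74)/(-36316) = 37778/(-42) + (-456/5*(-74) - 456*√59/5 - ⅕*(-129)*(-74) - ⅕*(-129)*√59)/(-36316) = 37778*(-1/42) + (33744/5 - 456*√59/5 - 9546/5 + 129*√59/5)*(-1/36316) = -18889/21 + (24198/5 - 327*√59/5)*(-1/36316) = -18889/21 + (-12099/90790 + 327*√59/181580) = -245026627/272370 + 327*√59/181580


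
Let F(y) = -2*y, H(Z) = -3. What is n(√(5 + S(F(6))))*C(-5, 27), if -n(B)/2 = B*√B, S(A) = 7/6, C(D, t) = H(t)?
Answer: 6^(¼)*37^(¾) ≈ 23.480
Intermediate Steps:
C(D, t) = -3
S(A) = 7/6 (S(A) = 7*(⅙) = 7/6)
n(B) = -2*B^(3/2) (n(B) = -2*B*√B = -2*B^(3/2))
n(√(5 + S(F(6))))*C(-5, 27) = -2*(5 + 7/6)^(¾)*(-3) = -2*6^(¼)*37^(¾)/6*(-3) = -6^(¼)*37^(¾)/3*(-3) = 6^(¼)*37^(¾)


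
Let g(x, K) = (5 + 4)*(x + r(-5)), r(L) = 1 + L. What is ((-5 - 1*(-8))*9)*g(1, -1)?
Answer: -729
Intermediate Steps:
g(x, K) = -36 + 9*x (g(x, K) = (5 + 4)*(x + (1 - 5)) = 9*(x - 4) = 9*(-4 + x) = -36 + 9*x)
((-5 - 1*(-8))*9)*g(1, -1) = ((-5 - 1*(-8))*9)*(-36 + 9*1) = ((-5 + 8)*9)*(-36 + 9) = (3*9)*(-27) = 27*(-27) = -729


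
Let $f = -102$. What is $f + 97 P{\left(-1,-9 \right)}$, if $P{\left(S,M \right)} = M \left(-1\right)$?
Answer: $771$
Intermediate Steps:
$P{\left(S,M \right)} = - M$
$f + 97 P{\left(-1,-9 \right)} = -102 + 97 \left(\left(-1\right) \left(-9\right)\right) = -102 + 97 \cdot 9 = -102 + 873 = 771$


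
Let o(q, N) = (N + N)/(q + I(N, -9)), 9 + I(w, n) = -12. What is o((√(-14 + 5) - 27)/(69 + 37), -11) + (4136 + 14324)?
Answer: 15618091046/846003 + 1166*I/846003 ≈ 18461.0 + 0.0013782*I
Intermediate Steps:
I(w, n) = -21 (I(w, n) = -9 - 12 = -21)
o(q, N) = 2*N/(-21 + q) (o(q, N) = (N + N)/(q - 21) = (2*N)/(-21 + q) = 2*N/(-21 + q))
o((√(-14 + 5) - 27)/(69 + 37), -11) + (4136 + 14324) = 2*(-11)/(-21 + (√(-14 + 5) - 27)/(69 + 37)) + (4136 + 14324) = 2*(-11)/(-21 + (√(-9) - 27)/106) + 18460 = 2*(-11)/(-21 + (3*I - 27)*(1/106)) + 18460 = 2*(-11)/(-21 + (-27 + 3*I)*(1/106)) + 18460 = 2*(-11)/(-21 + (-27/106 + 3*I/106)) + 18460 = 2*(-11)/(-2253/106 + 3*I/106) + 18460 = 2*(-11)*(5618*(-2253/106 - 3*I/106)/2538009) + 18460 = (875666/846003 + 1166*I/846003) + 18460 = 15618091046/846003 + 1166*I/846003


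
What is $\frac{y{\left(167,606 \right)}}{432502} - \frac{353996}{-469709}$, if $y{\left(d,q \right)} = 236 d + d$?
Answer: $\frac{171694590503}{203150081918} \approx 0.84516$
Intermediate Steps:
$y{\left(d,q \right)} = 237 d$
$\frac{y{\left(167,606 \right)}}{432502} - \frac{353996}{-469709} = \frac{237 \cdot 167}{432502} - \frac{353996}{-469709} = 39579 \cdot \frac{1}{432502} - - \frac{353996}{469709} = \frac{39579}{432502} + \frac{353996}{469709} = \frac{171694590503}{203150081918}$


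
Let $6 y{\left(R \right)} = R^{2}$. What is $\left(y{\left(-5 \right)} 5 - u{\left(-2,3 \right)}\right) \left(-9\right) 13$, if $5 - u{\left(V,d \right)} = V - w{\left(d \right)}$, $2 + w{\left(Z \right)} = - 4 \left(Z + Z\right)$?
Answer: $- \frac{9321}{2} \approx -4660.5$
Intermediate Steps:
$w{\left(Z \right)} = -2 - 8 Z$ ($w{\left(Z \right)} = -2 - 4 \left(Z + Z\right) = -2 - 4 \cdot 2 Z = -2 - 8 Z$)
$u{\left(V,d \right)} = 3 - V - 8 d$ ($u{\left(V,d \right)} = 5 - \left(V - \left(-2 - 8 d\right)\right) = 5 - \left(V + \left(2 + 8 d\right)\right) = 5 - \left(2 + V + 8 d\right) = 3 - V - 8 d$)
$y{\left(R \right)} = \frac{R^{2}}{6}$
$\left(y{\left(-5 \right)} 5 - u{\left(-2,3 \right)}\right) \left(-9\right) 13 = \left(\frac{\left(-5\right)^{2}}{6} \cdot 5 - \left(3 - -2 - 24\right)\right) \left(-9\right) 13 = \left(\frac{1}{6} \cdot 25 \cdot 5 - \left(3 + 2 - 24\right)\right) \left(-9\right) 13 = \left(\frac{25}{6} \cdot 5 - -19\right) \left(-9\right) 13 = \left(\frac{125}{6} + 19\right) \left(-9\right) 13 = \frac{239}{6} \left(-9\right) 13 = \left(- \frac{717}{2}\right) 13 = - \frac{9321}{2}$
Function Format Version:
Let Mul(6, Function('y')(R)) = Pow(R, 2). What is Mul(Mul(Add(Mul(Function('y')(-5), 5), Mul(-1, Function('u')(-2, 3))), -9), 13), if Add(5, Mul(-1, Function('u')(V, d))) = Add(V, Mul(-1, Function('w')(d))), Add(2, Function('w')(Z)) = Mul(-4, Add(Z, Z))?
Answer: Rational(-9321, 2) ≈ -4660.5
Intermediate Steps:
Function('w')(Z) = Add(-2, Mul(-8, Z)) (Function('w')(Z) = Add(-2, Mul(-4, Add(Z, Z))) = Add(-2, Mul(-4, Mul(2, Z))) = Add(-2, Mul(-8, Z)))
Function('u')(V, d) = Add(3, Mul(-1, V), Mul(-8, d)) (Function('u')(V, d) = Add(5, Mul(-1, Add(V, Mul(-1, Add(-2, Mul(-8, d)))))) = Add(5, Mul(-1, Add(V, Add(2, Mul(8, d))))) = Add(5, Mul(-1, Add(2, V, Mul(8, d)))) = Add(5, Add(-2, Mul(-1, V), Mul(-8, d))) = Add(3, Mul(-1, V), Mul(-8, d)))
Function('y')(R) = Mul(Rational(1, 6), Pow(R, 2))
Mul(Mul(Add(Mul(Function('y')(-5), 5), Mul(-1, Function('u')(-2, 3))), -9), 13) = Mul(Mul(Add(Mul(Mul(Rational(1, 6), Pow(-5, 2)), 5), Mul(-1, Add(3, Mul(-1, -2), Mul(-8, 3)))), -9), 13) = Mul(Mul(Add(Mul(Mul(Rational(1, 6), 25), 5), Mul(-1, Add(3, 2, -24))), -9), 13) = Mul(Mul(Add(Mul(Rational(25, 6), 5), Mul(-1, -19)), -9), 13) = Mul(Mul(Add(Rational(125, 6), 19), -9), 13) = Mul(Mul(Rational(239, 6), -9), 13) = Mul(Rational(-717, 2), 13) = Rational(-9321, 2)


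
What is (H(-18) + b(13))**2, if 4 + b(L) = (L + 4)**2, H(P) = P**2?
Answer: 370881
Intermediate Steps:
b(L) = -4 + (4 + L)**2 (b(L) = -4 + (L + 4)**2 = -4 + (4 + L)**2)
(H(-18) + b(13))**2 = ((-18)**2 + (-4 + (4 + 13)**2))**2 = (324 + (-4 + 17**2))**2 = (324 + (-4 + 289))**2 = (324 + 285)**2 = 609**2 = 370881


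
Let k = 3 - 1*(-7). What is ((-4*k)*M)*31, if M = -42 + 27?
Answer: 18600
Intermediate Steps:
k = 10 (k = 3 + 7 = 10)
M = -15
((-4*k)*M)*31 = (-4*10*(-15))*31 = -40*(-15)*31 = 600*31 = 18600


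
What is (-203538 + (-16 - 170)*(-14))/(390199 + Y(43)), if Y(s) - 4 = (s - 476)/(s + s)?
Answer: -5760108/11185675 ≈ -0.51495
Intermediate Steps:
Y(s) = 4 + (-476 + s)/(2*s) (Y(s) = 4 + (s - 476)/(s + s) = 4 + (-476 + s)/((2*s)) = 4 + (-476 + s)*(1/(2*s)) = 4 + (-476 + s)/(2*s))
(-203538 + (-16 - 170)*(-14))/(390199 + Y(43)) = (-203538 + (-16 - 170)*(-14))/(390199 + (9/2 - 238/43)) = (-203538 - 186*(-14))/(390199 + (9/2 - 238*1/43)) = (-203538 + 2604)/(390199 + (9/2 - 238/43)) = -200934/(390199 - 89/86) = -200934/33557025/86 = -200934*86/33557025 = -5760108/11185675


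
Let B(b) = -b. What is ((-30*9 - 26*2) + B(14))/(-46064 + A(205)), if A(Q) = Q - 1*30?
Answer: 336/45889 ≈ 0.0073220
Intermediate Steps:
A(Q) = -30 + Q (A(Q) = Q - 30 = -30 + Q)
((-30*9 - 26*2) + B(14))/(-46064 + A(205)) = ((-30*9 - 26*2) - 1*14)/(-46064 + (-30 + 205)) = ((-270 - 52) - 14)/(-46064 + 175) = (-322 - 14)/(-45889) = -336*(-1/45889) = 336/45889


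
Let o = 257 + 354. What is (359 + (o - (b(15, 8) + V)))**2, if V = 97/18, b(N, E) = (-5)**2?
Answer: 286049569/324 ≈ 8.8287e+5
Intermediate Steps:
b(N, E) = 25
o = 611
V = 97/18 (V = 97*(1/18) = 97/18 ≈ 5.3889)
(359 + (o - (b(15, 8) + V)))**2 = (359 + (611 - (25 + 97/18)))**2 = (359 + (611 - 1*547/18))**2 = (359 + (611 - 547/18))**2 = (359 + 10451/18)**2 = (16913/18)**2 = 286049569/324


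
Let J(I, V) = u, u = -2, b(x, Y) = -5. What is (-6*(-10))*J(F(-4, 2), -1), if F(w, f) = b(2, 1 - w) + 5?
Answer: -120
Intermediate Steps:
F(w, f) = 0 (F(w, f) = -5 + 5 = 0)
J(I, V) = -2
(-6*(-10))*J(F(-4, 2), -1) = -6*(-10)*(-2) = 60*(-2) = -120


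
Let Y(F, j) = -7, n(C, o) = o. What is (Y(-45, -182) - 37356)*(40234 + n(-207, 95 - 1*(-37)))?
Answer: -1508194858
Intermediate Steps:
(Y(-45, -182) - 37356)*(40234 + n(-207, 95 - 1*(-37))) = (-7 - 37356)*(40234 + (95 - 1*(-37))) = -37363*(40234 + (95 + 37)) = -37363*(40234 + 132) = -37363*40366 = -1508194858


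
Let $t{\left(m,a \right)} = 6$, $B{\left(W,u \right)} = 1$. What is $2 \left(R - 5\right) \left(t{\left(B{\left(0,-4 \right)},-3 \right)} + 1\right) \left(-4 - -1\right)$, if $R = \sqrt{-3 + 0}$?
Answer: $210 - 42 i \sqrt{3} \approx 210.0 - 72.746 i$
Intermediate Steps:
$R = i \sqrt{3}$ ($R = \sqrt{-3} = i \sqrt{3} \approx 1.732 i$)
$2 \left(R - 5\right) \left(t{\left(B{\left(0,-4 \right)},-3 \right)} + 1\right) \left(-4 - -1\right) = 2 \left(i \sqrt{3} - 5\right) \left(6 + 1\right) \left(-4 - -1\right) = 2 \left(i \sqrt{3} - 5\right) 7 \left(-4 + 1\right) = 2 \left(-5 + i \sqrt{3}\right) 7 \left(-3\right) = \left(-10 + 2 i \sqrt{3}\right) \left(-21\right) = 210 - 42 i \sqrt{3}$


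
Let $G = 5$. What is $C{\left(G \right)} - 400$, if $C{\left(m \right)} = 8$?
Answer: $-392$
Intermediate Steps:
$C{\left(G \right)} - 400 = 8 - 400 = -392$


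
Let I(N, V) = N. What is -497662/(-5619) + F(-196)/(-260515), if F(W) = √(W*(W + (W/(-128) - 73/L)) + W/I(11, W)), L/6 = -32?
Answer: 497662/5619 - 7*√13520859/34387980 ≈ 88.567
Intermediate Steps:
L = -192 (L = 6*(-32) = -192)
F(W) = √(W/11 + W*(73/192 + 127*W/128)) (F(W) = √(W*(W + (W/(-128) - 73/(-192))) + W/11) = √(W*(W + (W*(-1/128) - 73*(-1/192))) + W*(1/11)) = √(W*(W + (-W/128 + 73/192)) + W/11) = √(W*(W + (73/192 - W/128)) + W/11) = √(W*(73/192 + 127*W/128) + W/11) = √(W/11 + W*(73/192 + 127*W/128)))
-497662/(-5619) + F(-196)/(-260515) = -497662/(-5619) + (√66*√(-196*(1990 + 4191*(-196)))/528)/(-260515) = -497662*(-1/5619) + (√66*√(-196*(1990 - 821436))/528)*(-1/260515) = 497662/5619 + (√66*√(-196*(-819446))/528)*(-1/260515) = 497662/5619 + (√66*√160611416/528)*(-1/260515) = 497662/5619 + (√66*(14*√819446)/528)*(-1/260515) = 497662/5619 + (7*√13520859/132)*(-1/260515) = 497662/5619 - 7*√13520859/34387980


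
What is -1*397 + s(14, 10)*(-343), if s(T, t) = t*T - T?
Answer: -43615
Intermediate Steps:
s(T, t) = -T + T*t (s(T, t) = T*t - T = -T + T*t)
-1*397 + s(14, 10)*(-343) = -1*397 + (14*(-1 + 10))*(-343) = -397 + (14*9)*(-343) = -397 + 126*(-343) = -397 - 43218 = -43615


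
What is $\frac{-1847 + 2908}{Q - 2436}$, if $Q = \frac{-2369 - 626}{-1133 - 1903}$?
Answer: $- \frac{3221196}{7392701} \approx -0.43573$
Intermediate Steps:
$Q = \frac{2995}{3036}$ ($Q = - \frac{2995}{-3036} = \left(-2995\right) \left(- \frac{1}{3036}\right) = \frac{2995}{3036} \approx 0.9865$)
$\frac{-1847 + 2908}{Q - 2436} = \frac{-1847 + 2908}{\frac{2995}{3036} - 2436} = \frac{1061}{- \frac{7392701}{3036}} = 1061 \left(- \frac{3036}{7392701}\right) = - \frac{3221196}{7392701}$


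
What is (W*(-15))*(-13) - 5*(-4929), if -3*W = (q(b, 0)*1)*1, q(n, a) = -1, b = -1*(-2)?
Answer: 24710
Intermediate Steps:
b = 2
W = ⅓ (W = -(-1*1)/3 = -(-1)/3 = -⅓*(-1) = ⅓ ≈ 0.33333)
(W*(-15))*(-13) - 5*(-4929) = ((⅓)*(-15))*(-13) - 5*(-4929) = -5*(-13) + 24645 = 65 + 24645 = 24710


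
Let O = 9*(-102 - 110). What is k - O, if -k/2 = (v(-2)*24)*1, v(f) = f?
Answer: 2004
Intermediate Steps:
O = -1908 (O = 9*(-212) = -1908)
k = 96 (k = -2*(-2*24) = -(-96) = -2*(-48) = 96)
k - O = 96 - 1*(-1908) = 96 + 1908 = 2004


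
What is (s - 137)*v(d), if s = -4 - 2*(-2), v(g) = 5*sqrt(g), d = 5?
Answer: -685*sqrt(5) ≈ -1531.7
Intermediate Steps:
s = 0 (s = -4 + 4 = 0)
(s - 137)*v(d) = (0 - 137)*(5*sqrt(5)) = -685*sqrt(5)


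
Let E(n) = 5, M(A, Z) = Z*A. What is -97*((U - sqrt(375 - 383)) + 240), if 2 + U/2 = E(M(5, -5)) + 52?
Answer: -33950 + 194*I*sqrt(2) ≈ -33950.0 + 274.36*I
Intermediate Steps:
M(A, Z) = A*Z
U = 110 (U = -4 + 2*(5 + 52) = -4 + 2*57 = -4 + 114 = 110)
-97*((U - sqrt(375 - 383)) + 240) = -97*((110 - sqrt(375 - 383)) + 240) = -97*((110 - sqrt(-8)) + 240) = -97*((110 - 2*I*sqrt(2)) + 240) = -97*(350 - 2*I*sqrt(2)) = -33950 + 194*I*sqrt(2)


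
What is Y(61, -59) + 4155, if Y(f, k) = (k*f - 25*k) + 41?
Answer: 2072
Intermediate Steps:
Y(f, k) = 41 - 25*k + f*k (Y(f, k) = (f*k - 25*k) + 41 = (-25*k + f*k) + 41 = 41 - 25*k + f*k)
Y(61, -59) + 4155 = (41 - 25*(-59) + 61*(-59)) + 4155 = (41 + 1475 - 3599) + 4155 = -2083 + 4155 = 2072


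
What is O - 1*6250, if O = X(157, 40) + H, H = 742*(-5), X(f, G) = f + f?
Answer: -9646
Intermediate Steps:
X(f, G) = 2*f
H = -3710
O = -3396 (O = 2*157 - 3710 = 314 - 3710 = -3396)
O - 1*6250 = -3396 - 1*6250 = -3396 - 6250 = -9646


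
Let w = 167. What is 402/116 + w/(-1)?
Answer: -9485/58 ≈ -163.53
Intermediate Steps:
402/116 + w/(-1) = 402/116 + 167/(-1) = 402*(1/116) + 167*(-1) = 201/58 - 167 = -9485/58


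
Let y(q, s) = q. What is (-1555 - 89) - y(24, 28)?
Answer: -1668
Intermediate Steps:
(-1555 - 89) - y(24, 28) = (-1555 - 89) - 1*24 = -1644 - 24 = -1668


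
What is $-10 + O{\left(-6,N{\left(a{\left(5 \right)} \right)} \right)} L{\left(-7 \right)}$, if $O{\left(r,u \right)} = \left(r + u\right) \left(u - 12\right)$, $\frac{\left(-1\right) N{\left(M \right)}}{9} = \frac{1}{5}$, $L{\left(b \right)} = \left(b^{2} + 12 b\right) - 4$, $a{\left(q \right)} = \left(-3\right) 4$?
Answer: $- \frac{105199}{25} \approx -4208.0$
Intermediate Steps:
$a{\left(q \right)} = -12$
$L{\left(b \right)} = -4 + b^{2} + 12 b$
$N{\left(M \right)} = - \frac{9}{5}$
$O{\left(r,u \right)} = \left(-12 + u\right) \left(r + u\right)$ ($O{\left(r,u \right)} = \left(r + u\right) \left(-12 + u\right) = \left(-12 + u\right) \left(r + u\right)$)
$-10 + O{\left(-6,N{\left(a{\left(5 \right)} \right)} \right)} L{\left(-7 \right)} = -10 + \left(\left(- \frac{9}{5}\right)^{2} - -72 - - \frac{108}{5} - - \frac{54}{5}\right) \left(-4 + \left(-7\right)^{2} + 12 \left(-7\right)\right) = -10 + \left(\frac{81}{25} + 72 + \frac{108}{5} + \frac{54}{5}\right) \left(-4 + 49 - 84\right) = -10 + \frac{2691}{25} \left(-39\right) = -10 - \frac{104949}{25} = - \frac{105199}{25}$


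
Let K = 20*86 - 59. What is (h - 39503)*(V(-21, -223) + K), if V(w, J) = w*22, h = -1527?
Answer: -49194970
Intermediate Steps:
V(w, J) = 22*w
K = 1661 (K = 1720 - 59 = 1661)
(h - 39503)*(V(-21, -223) + K) = (-1527 - 39503)*(22*(-21) + 1661) = -41030*(-462 + 1661) = -41030*1199 = -49194970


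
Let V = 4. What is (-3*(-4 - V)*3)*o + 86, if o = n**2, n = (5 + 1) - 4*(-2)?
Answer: 14198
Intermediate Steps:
n = 14 (n = 6 + 8 = 14)
o = 196 (o = 14**2 = 196)
(-3*(-4 - V)*3)*o + 86 = (-3*(-4 - 1*4)*3)*196 + 86 = (-3*(-4 - 4)*3)*196 + 86 = (-3*(-8)*3)*196 + 86 = (24*3)*196 + 86 = 72*196 + 86 = 14112 + 86 = 14198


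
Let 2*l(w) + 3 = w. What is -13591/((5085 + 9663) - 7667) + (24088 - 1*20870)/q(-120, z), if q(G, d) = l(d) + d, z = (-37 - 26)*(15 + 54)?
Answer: -55713580/23091141 ≈ -2.4128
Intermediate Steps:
l(w) = -3/2 + w/2
z = -4347 (z = -63*69 = -4347)
q(G, d) = -3/2 + 3*d/2 (q(G, d) = (-3/2 + d/2) + d = -3/2 + 3*d/2)
-13591/((5085 + 9663) - 7667) + (24088 - 1*20870)/q(-120, z) = -13591/((5085 + 9663) - 7667) + (24088 - 1*20870)/(-3/2 + (3/2)*(-4347)) = -13591/(14748 - 7667) + (24088 - 20870)/(-3/2 - 13041/2) = -13591/7081 + 3218/(-6522) = -13591*1/7081 + 3218*(-1/6522) = -13591/7081 - 1609/3261 = -55713580/23091141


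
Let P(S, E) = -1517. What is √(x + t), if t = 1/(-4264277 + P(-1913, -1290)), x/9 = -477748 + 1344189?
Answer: √141899629809543698690/4265794 ≈ 2792.5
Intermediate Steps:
x = 7797969 (x = 9*(-477748 + 1344189) = 9*866441 = 7797969)
t = -1/4265794 (t = 1/(-4264277 - 1517) = 1/(-4265794) = -1/4265794 ≈ -2.3442e-7)
√(x + t) = √(7797969 - 1/4265794) = √(33264529372385/4265794) = √141899629809543698690/4265794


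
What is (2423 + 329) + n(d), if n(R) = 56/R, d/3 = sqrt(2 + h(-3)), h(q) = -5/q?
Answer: 2752 + 56*sqrt(33)/33 ≈ 2761.8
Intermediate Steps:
d = sqrt(33) (d = 3*sqrt(2 - 5/(-3)) = 3*sqrt(2 - 5*(-1/3)) = 3*sqrt(2 + 5/3) = 3*sqrt(11/3) = 3*(sqrt(33)/3) = sqrt(33) ≈ 5.7446)
(2423 + 329) + n(d) = (2423 + 329) + 56/(sqrt(33)) = 2752 + 56*(sqrt(33)/33) = 2752 + 56*sqrt(33)/33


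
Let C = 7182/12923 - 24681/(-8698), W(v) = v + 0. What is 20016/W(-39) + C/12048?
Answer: -3011842456848079/5868401292832 ≈ -513.23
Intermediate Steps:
W(v) = v
C = 381421599/112404254 (C = 7182*(1/12923) - 24681*(-1/8698) = 7182/12923 + 24681/8698 = 381421599/112404254 ≈ 3.3933)
20016/W(-39) + C/12048 = 20016/(-39) + (381421599/112404254)/12048 = 20016*(-1/39) + (381421599/112404254)*(1/12048) = -6672/13 + 127140533/451415484064 = -3011842456848079/5868401292832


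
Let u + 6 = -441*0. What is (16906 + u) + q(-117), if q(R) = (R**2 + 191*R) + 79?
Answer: 8321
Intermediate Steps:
u = -6 (u = -6 - 441*0 = -6 + 0 = -6)
q(R) = 79 + R**2 + 191*R
(16906 + u) + q(-117) = (16906 - 6) + (79 + (-117)**2 + 191*(-117)) = 16900 + (79 + 13689 - 22347) = 16900 - 8579 = 8321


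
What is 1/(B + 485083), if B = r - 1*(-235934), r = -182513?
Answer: 1/538504 ≈ 1.8570e-6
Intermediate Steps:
B = 53421 (B = -182513 - 1*(-235934) = -182513 + 235934 = 53421)
1/(B + 485083) = 1/(53421 + 485083) = 1/538504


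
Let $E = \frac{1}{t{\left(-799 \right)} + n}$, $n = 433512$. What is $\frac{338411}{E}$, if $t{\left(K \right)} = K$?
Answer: $146434839043$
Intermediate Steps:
$E = \frac{1}{432713}$ ($E = \frac{1}{-799 + 433512} = \frac{1}{432713} \approx 2.311 \cdot 10^{-6}$)
$\frac{338411}{E} = 338411 \frac{1}{\frac{1}{432713}} = 338411 \cdot 432713 = 146434839043$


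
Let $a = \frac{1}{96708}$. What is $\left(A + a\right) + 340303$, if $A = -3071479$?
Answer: $- \frac{264126568607}{96708} \approx -2.7312 \cdot 10^{6}$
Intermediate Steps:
$a = \frac{1}{96708} \approx 1.034 \cdot 10^{-5}$
$\left(A + a\right) + 340303 = \left(-3071479 + \frac{1}{96708}\right) + 340303 = - \frac{297036591131}{96708} + 340303 = - \frac{264126568607}{96708}$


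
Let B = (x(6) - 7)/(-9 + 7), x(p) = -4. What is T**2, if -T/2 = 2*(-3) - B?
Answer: 529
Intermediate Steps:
B = 11/2 (B = (-4 - 7)/(-9 + 7) = -11/(-2) = -1/2*(-11) = 11/2 ≈ 5.5000)
T = 23 (T = -2*(2*(-3) - 1*11/2) = -2*(-6 - 11/2) = -2*(-23/2) = 23)
T**2 = 23**2 = 529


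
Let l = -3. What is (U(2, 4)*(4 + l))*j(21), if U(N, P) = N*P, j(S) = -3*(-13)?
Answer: 312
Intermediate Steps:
j(S) = 39
(U(2, 4)*(4 + l))*j(21) = ((2*4)*(4 - 3))*39 = (8*1)*39 = 8*39 = 312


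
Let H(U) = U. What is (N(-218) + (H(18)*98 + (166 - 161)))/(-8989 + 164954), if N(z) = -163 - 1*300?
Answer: 1306/155965 ≈ 0.0083737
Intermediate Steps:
N(z) = -463 (N(z) = -163 - 300 = -463)
(N(-218) + (H(18)*98 + (166 - 161)))/(-8989 + 164954) = (-463 + (18*98 + (166 - 161)))/(-8989 + 164954) = (-463 + (1764 + 5))/155965 = (-463 + 1769)*(1/155965) = 1306*(1/155965) = 1306/155965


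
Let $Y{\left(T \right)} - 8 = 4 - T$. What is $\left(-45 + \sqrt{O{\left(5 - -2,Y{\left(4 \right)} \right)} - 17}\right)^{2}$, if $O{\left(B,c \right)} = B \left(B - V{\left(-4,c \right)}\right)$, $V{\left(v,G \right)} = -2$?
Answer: $\left(45 - \sqrt{46}\right)^{2} \approx 1460.6$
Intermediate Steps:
$Y{\left(T \right)} = 12 - T$ ($Y{\left(T \right)} = 8 - \left(-4 + T\right) = 12 - T$)
$O{\left(B,c \right)} = B \left(2 + B\right)$ ($O{\left(B,c \right)} = B \left(B - -2\right) = B \left(B + 2\right) = B \left(2 + B\right)$)
$\left(-45 + \sqrt{O{\left(5 - -2,Y{\left(4 \right)} \right)} - 17}\right)^{2} = \left(-45 + \sqrt{\left(5 - -2\right) \left(2 + \left(5 - -2\right)\right) - 17}\right)^{2} = \left(-45 + \sqrt{\left(5 + 2\right) \left(2 + \left(5 + 2\right)\right) - 17}\right)^{2} = \left(-45 + \sqrt{7 \left(2 + 7\right) - 17}\right)^{2} = \left(-45 + \sqrt{7 \cdot 9 - 17}\right)^{2} = \left(-45 + \sqrt{63 - 17}\right)^{2} = \left(-45 + \sqrt{46}\right)^{2}$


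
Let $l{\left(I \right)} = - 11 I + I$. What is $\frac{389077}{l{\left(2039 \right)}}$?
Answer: $- \frac{389077}{20390} \approx -19.082$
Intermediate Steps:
$l{\left(I \right)} = - 10 I$
$\frac{389077}{l{\left(2039 \right)}} = \frac{389077}{\left(-10\right) 2039} = \frac{389077}{-20390} = 389077 \left(- \frac{1}{20390}\right) = - \frac{389077}{20390}$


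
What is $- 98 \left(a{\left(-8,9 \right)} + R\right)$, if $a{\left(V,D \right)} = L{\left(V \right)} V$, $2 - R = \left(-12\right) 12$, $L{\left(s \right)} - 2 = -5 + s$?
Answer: $-22932$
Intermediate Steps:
$L{\left(s \right)} = -3 + s$ ($L{\left(s \right)} = 2 + \left(-5 + s\right) = -3 + s$)
$R = 146$ ($R = 2 - \left(-12\right) 12 = 2 - -144 = 2 + 144 = 146$)
$a{\left(V,D \right)} = V \left(-3 + V\right)$ ($a{\left(V,D \right)} = \left(-3 + V\right) V = V \left(-3 + V\right)$)
$- 98 \left(a{\left(-8,9 \right)} + R\right) = - 98 \left(- 8 \left(-3 - 8\right) + 146\right) = - 98 \left(\left(-8\right) \left(-11\right) + 146\right) = - 98 \left(88 + 146\right) = \left(-98\right) 234 = -22932$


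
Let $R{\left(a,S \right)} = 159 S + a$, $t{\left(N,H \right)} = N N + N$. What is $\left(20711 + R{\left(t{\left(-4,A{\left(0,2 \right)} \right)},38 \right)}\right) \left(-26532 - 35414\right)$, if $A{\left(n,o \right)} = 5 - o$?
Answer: $-1657984690$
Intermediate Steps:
$t{\left(N,H \right)} = N + N^{2}$ ($t{\left(N,H \right)} = N^{2} + N = N + N^{2}$)
$R{\left(a,S \right)} = a + 159 S$
$\left(20711 + R{\left(t{\left(-4,A{\left(0,2 \right)} \right)},38 \right)}\right) \left(-26532 - 35414\right) = \left(20711 + \left(- 4 \left(1 - 4\right) + 159 \cdot 38\right)\right) \left(-26532 - 35414\right) = \left(20711 + \left(\left(-4\right) \left(-3\right) + 6042\right)\right) \left(-61946\right) = \left(20711 + \left(12 + 6042\right)\right) \left(-61946\right) = \left(20711 + 6054\right) \left(-61946\right) = 26765 \left(-61946\right) = -1657984690$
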